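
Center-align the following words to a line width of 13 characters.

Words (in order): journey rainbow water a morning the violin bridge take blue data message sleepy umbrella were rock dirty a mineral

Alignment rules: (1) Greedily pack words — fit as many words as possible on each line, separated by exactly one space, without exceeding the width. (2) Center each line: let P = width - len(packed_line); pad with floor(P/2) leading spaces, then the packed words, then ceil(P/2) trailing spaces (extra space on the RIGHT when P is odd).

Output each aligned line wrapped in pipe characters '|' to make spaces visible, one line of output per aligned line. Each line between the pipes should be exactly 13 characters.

Answer: |   journey   |
|rainbow water|
|a morning the|
|violin bridge|
|  take blue  |
|data message |
|   sleepy    |
|umbrella were|
|rock dirty a |
|   mineral   |

Derivation:
Line 1: ['journey'] (min_width=7, slack=6)
Line 2: ['rainbow', 'water'] (min_width=13, slack=0)
Line 3: ['a', 'morning', 'the'] (min_width=13, slack=0)
Line 4: ['violin', 'bridge'] (min_width=13, slack=0)
Line 5: ['take', 'blue'] (min_width=9, slack=4)
Line 6: ['data', 'message'] (min_width=12, slack=1)
Line 7: ['sleepy'] (min_width=6, slack=7)
Line 8: ['umbrella', 'were'] (min_width=13, slack=0)
Line 9: ['rock', 'dirty', 'a'] (min_width=12, slack=1)
Line 10: ['mineral'] (min_width=7, slack=6)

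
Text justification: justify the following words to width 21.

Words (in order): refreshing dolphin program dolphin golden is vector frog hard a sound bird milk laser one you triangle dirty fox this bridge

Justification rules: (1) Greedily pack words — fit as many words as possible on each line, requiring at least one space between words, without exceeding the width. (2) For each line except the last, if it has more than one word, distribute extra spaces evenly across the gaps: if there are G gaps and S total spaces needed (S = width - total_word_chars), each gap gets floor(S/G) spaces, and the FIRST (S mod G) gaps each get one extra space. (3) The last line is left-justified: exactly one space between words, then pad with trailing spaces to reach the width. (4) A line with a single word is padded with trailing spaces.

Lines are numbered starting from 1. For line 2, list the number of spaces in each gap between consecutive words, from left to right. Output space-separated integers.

Answer: 7

Derivation:
Line 1: ['refreshing', 'dolphin'] (min_width=18, slack=3)
Line 2: ['program', 'dolphin'] (min_width=15, slack=6)
Line 3: ['golden', 'is', 'vector', 'frog'] (min_width=21, slack=0)
Line 4: ['hard', 'a', 'sound', 'bird'] (min_width=17, slack=4)
Line 5: ['milk', 'laser', 'one', 'you'] (min_width=18, slack=3)
Line 6: ['triangle', 'dirty', 'fox'] (min_width=18, slack=3)
Line 7: ['this', 'bridge'] (min_width=11, slack=10)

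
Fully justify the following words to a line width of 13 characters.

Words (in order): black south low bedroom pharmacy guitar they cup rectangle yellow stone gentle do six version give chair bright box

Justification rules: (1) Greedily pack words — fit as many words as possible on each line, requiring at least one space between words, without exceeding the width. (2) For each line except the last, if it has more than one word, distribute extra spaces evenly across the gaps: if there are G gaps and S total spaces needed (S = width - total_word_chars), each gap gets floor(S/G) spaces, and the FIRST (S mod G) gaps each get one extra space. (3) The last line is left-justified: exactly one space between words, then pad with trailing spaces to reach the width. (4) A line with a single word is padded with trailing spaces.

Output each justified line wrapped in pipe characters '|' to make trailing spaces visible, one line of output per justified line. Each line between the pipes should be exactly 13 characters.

Line 1: ['black', 'south'] (min_width=11, slack=2)
Line 2: ['low', 'bedroom'] (min_width=11, slack=2)
Line 3: ['pharmacy'] (min_width=8, slack=5)
Line 4: ['guitar', 'they'] (min_width=11, slack=2)
Line 5: ['cup', 'rectangle'] (min_width=13, slack=0)
Line 6: ['yellow', 'stone'] (min_width=12, slack=1)
Line 7: ['gentle', 'do', 'six'] (min_width=13, slack=0)
Line 8: ['version', 'give'] (min_width=12, slack=1)
Line 9: ['chair', 'bright'] (min_width=12, slack=1)
Line 10: ['box'] (min_width=3, slack=10)

Answer: |black   south|
|low   bedroom|
|pharmacy     |
|guitar   they|
|cup rectangle|
|yellow  stone|
|gentle do six|
|version  give|
|chair  bright|
|box          |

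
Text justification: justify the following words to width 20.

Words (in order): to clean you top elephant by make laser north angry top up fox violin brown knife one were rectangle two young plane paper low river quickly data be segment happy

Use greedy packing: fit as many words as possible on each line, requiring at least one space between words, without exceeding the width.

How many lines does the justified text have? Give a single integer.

Answer: 9

Derivation:
Line 1: ['to', 'clean', 'you', 'top'] (min_width=16, slack=4)
Line 2: ['elephant', 'by', 'make'] (min_width=16, slack=4)
Line 3: ['laser', 'north', 'angry'] (min_width=17, slack=3)
Line 4: ['top', 'up', 'fox', 'violin'] (min_width=17, slack=3)
Line 5: ['brown', 'knife', 'one', 'were'] (min_width=20, slack=0)
Line 6: ['rectangle', 'two', 'young'] (min_width=19, slack=1)
Line 7: ['plane', 'paper', 'low'] (min_width=15, slack=5)
Line 8: ['river', 'quickly', 'data'] (min_width=18, slack=2)
Line 9: ['be', 'segment', 'happy'] (min_width=16, slack=4)
Total lines: 9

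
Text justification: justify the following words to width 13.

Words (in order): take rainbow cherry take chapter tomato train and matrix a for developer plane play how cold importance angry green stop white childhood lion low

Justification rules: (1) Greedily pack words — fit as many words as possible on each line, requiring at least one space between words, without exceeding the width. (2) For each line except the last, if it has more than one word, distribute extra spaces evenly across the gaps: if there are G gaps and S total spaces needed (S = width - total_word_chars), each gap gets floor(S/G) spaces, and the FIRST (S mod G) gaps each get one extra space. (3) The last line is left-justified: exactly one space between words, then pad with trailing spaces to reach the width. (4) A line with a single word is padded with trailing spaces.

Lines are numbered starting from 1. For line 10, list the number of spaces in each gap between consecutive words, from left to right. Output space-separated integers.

Line 1: ['take', 'rainbow'] (min_width=12, slack=1)
Line 2: ['cherry', 'take'] (min_width=11, slack=2)
Line 3: ['chapter'] (min_width=7, slack=6)
Line 4: ['tomato', 'train'] (min_width=12, slack=1)
Line 5: ['and', 'matrix', 'a'] (min_width=12, slack=1)
Line 6: ['for', 'developer'] (min_width=13, slack=0)
Line 7: ['plane', 'play'] (min_width=10, slack=3)
Line 8: ['how', 'cold'] (min_width=8, slack=5)
Line 9: ['importance'] (min_width=10, slack=3)
Line 10: ['angry', 'green'] (min_width=11, slack=2)
Line 11: ['stop', 'white'] (min_width=10, slack=3)
Line 12: ['childhood'] (min_width=9, slack=4)
Line 13: ['lion', 'low'] (min_width=8, slack=5)

Answer: 3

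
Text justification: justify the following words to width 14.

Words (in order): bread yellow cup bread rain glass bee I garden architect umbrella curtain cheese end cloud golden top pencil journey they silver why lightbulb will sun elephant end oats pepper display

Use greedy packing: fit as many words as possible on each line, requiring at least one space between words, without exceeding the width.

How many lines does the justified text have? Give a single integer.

Answer: 16

Derivation:
Line 1: ['bread', 'yellow'] (min_width=12, slack=2)
Line 2: ['cup', 'bread', 'rain'] (min_width=14, slack=0)
Line 3: ['glass', 'bee', 'I'] (min_width=11, slack=3)
Line 4: ['garden'] (min_width=6, slack=8)
Line 5: ['architect'] (min_width=9, slack=5)
Line 6: ['umbrella'] (min_width=8, slack=6)
Line 7: ['curtain', 'cheese'] (min_width=14, slack=0)
Line 8: ['end', 'cloud'] (min_width=9, slack=5)
Line 9: ['golden', 'top'] (min_width=10, slack=4)
Line 10: ['pencil', 'journey'] (min_width=14, slack=0)
Line 11: ['they', 'silver'] (min_width=11, slack=3)
Line 12: ['why', 'lightbulb'] (min_width=13, slack=1)
Line 13: ['will', 'sun'] (min_width=8, slack=6)
Line 14: ['elephant', 'end'] (min_width=12, slack=2)
Line 15: ['oats', 'pepper'] (min_width=11, slack=3)
Line 16: ['display'] (min_width=7, slack=7)
Total lines: 16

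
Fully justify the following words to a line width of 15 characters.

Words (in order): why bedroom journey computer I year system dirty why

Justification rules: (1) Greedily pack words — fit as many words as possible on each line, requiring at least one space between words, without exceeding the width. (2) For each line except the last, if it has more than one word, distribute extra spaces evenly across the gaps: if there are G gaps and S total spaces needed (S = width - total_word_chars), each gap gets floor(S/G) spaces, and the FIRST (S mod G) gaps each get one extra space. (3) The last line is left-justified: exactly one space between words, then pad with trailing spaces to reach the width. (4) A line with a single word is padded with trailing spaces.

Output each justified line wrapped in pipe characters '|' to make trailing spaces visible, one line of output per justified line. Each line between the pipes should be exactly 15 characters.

Line 1: ['why', 'bedroom'] (min_width=11, slack=4)
Line 2: ['journey'] (min_width=7, slack=8)
Line 3: ['computer', 'I', 'year'] (min_width=15, slack=0)
Line 4: ['system', 'dirty'] (min_width=12, slack=3)
Line 5: ['why'] (min_width=3, slack=12)

Answer: |why     bedroom|
|journey        |
|computer I year|
|system    dirty|
|why            |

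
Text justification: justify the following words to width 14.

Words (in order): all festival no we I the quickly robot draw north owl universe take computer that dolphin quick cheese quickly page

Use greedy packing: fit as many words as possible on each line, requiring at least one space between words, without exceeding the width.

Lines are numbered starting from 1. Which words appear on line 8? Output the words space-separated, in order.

Line 1: ['all', 'festival'] (min_width=12, slack=2)
Line 2: ['no', 'we', 'I', 'the'] (min_width=11, slack=3)
Line 3: ['quickly', 'robot'] (min_width=13, slack=1)
Line 4: ['draw', 'north', 'owl'] (min_width=14, slack=0)
Line 5: ['universe', 'take'] (min_width=13, slack=1)
Line 6: ['computer', 'that'] (min_width=13, slack=1)
Line 7: ['dolphin', 'quick'] (min_width=13, slack=1)
Line 8: ['cheese', 'quickly'] (min_width=14, slack=0)
Line 9: ['page'] (min_width=4, slack=10)

Answer: cheese quickly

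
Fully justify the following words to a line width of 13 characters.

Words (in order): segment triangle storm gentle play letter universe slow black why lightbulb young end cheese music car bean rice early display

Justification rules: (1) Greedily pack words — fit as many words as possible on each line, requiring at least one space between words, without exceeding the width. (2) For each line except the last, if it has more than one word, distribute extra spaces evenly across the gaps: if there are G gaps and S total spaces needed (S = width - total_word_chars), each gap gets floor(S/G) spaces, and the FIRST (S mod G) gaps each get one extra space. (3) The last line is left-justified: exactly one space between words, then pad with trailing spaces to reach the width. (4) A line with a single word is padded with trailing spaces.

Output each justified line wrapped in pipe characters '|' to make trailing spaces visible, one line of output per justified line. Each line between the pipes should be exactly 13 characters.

Answer: |segment      |
|triangle     |
|storm  gentle|
|play   letter|
|universe slow|
|black     why|
|lightbulb    |
|young     end|
|cheese  music|
|car bean rice|
|early display|

Derivation:
Line 1: ['segment'] (min_width=7, slack=6)
Line 2: ['triangle'] (min_width=8, slack=5)
Line 3: ['storm', 'gentle'] (min_width=12, slack=1)
Line 4: ['play', 'letter'] (min_width=11, slack=2)
Line 5: ['universe', 'slow'] (min_width=13, slack=0)
Line 6: ['black', 'why'] (min_width=9, slack=4)
Line 7: ['lightbulb'] (min_width=9, slack=4)
Line 8: ['young', 'end'] (min_width=9, slack=4)
Line 9: ['cheese', 'music'] (min_width=12, slack=1)
Line 10: ['car', 'bean', 'rice'] (min_width=13, slack=0)
Line 11: ['early', 'display'] (min_width=13, slack=0)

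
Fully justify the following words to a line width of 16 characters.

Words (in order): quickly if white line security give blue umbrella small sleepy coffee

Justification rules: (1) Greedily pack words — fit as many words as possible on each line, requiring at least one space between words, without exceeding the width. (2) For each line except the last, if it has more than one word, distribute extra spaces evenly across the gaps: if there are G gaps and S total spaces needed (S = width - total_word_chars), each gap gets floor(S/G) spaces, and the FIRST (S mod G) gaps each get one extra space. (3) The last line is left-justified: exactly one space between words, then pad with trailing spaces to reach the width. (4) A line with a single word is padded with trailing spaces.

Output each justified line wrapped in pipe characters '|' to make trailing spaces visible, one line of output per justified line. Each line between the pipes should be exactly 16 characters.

Line 1: ['quickly', 'if', 'white'] (min_width=16, slack=0)
Line 2: ['line', 'security'] (min_width=13, slack=3)
Line 3: ['give', 'blue'] (min_width=9, slack=7)
Line 4: ['umbrella', 'small'] (min_width=14, slack=2)
Line 5: ['sleepy', 'coffee'] (min_width=13, slack=3)

Answer: |quickly if white|
|line    security|
|give        blue|
|umbrella   small|
|sleepy coffee   |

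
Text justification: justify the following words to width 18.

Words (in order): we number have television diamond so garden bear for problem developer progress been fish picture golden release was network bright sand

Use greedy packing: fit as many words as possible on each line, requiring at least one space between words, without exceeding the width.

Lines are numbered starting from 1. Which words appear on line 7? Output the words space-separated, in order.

Answer: release was

Derivation:
Line 1: ['we', 'number', 'have'] (min_width=14, slack=4)
Line 2: ['television', 'diamond'] (min_width=18, slack=0)
Line 3: ['so', 'garden', 'bear', 'for'] (min_width=18, slack=0)
Line 4: ['problem', 'developer'] (min_width=17, slack=1)
Line 5: ['progress', 'been', 'fish'] (min_width=18, slack=0)
Line 6: ['picture', 'golden'] (min_width=14, slack=4)
Line 7: ['release', 'was'] (min_width=11, slack=7)
Line 8: ['network', 'bright'] (min_width=14, slack=4)
Line 9: ['sand'] (min_width=4, slack=14)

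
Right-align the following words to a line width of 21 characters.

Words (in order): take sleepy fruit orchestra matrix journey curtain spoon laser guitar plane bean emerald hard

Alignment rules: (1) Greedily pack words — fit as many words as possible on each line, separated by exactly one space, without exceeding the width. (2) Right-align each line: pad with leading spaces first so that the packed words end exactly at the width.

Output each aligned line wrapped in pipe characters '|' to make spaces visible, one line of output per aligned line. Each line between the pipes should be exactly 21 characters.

Line 1: ['take', 'sleepy', 'fruit'] (min_width=17, slack=4)
Line 2: ['orchestra', 'matrix'] (min_width=16, slack=5)
Line 3: ['journey', 'curtain', 'spoon'] (min_width=21, slack=0)
Line 4: ['laser', 'guitar', 'plane'] (min_width=18, slack=3)
Line 5: ['bean', 'emerald', 'hard'] (min_width=17, slack=4)

Answer: |    take sleepy fruit|
|     orchestra matrix|
|journey curtain spoon|
|   laser guitar plane|
|    bean emerald hard|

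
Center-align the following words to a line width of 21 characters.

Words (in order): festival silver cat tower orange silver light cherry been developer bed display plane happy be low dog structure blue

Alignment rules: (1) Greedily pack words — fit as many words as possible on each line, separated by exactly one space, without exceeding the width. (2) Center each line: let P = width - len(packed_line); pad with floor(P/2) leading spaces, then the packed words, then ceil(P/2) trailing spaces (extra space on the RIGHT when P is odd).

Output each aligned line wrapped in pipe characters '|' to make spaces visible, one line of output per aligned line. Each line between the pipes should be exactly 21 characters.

Line 1: ['festival', 'silver', 'cat'] (min_width=19, slack=2)
Line 2: ['tower', 'orange', 'silver'] (min_width=19, slack=2)
Line 3: ['light', 'cherry', 'been'] (min_width=17, slack=4)
Line 4: ['developer', 'bed', 'display'] (min_width=21, slack=0)
Line 5: ['plane', 'happy', 'be', 'low'] (min_width=18, slack=3)
Line 6: ['dog', 'structure', 'blue'] (min_width=18, slack=3)

Answer: | festival silver cat |
| tower orange silver |
|  light cherry been  |
|developer bed display|
| plane happy be low  |
| dog structure blue  |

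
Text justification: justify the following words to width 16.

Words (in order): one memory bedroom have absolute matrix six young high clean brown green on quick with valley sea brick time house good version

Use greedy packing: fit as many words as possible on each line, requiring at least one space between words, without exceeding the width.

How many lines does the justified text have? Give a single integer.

Line 1: ['one', 'memory'] (min_width=10, slack=6)
Line 2: ['bedroom', 'have'] (min_width=12, slack=4)
Line 3: ['absolute', 'matrix'] (min_width=15, slack=1)
Line 4: ['six', 'young', 'high'] (min_width=14, slack=2)
Line 5: ['clean', 'brown'] (min_width=11, slack=5)
Line 6: ['green', 'on', 'quick'] (min_width=14, slack=2)
Line 7: ['with', 'valley', 'sea'] (min_width=15, slack=1)
Line 8: ['brick', 'time', 'house'] (min_width=16, slack=0)
Line 9: ['good', 'version'] (min_width=12, slack=4)
Total lines: 9

Answer: 9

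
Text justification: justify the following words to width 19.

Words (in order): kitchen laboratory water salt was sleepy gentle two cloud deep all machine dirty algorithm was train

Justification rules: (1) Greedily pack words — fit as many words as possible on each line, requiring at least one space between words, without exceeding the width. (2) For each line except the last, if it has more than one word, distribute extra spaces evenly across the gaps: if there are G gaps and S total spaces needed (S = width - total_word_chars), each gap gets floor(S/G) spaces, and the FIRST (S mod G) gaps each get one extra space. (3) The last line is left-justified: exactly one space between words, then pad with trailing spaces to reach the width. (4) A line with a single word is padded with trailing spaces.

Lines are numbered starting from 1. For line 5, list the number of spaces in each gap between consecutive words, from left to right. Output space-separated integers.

Line 1: ['kitchen', 'laboratory'] (min_width=18, slack=1)
Line 2: ['water', 'salt', 'was'] (min_width=14, slack=5)
Line 3: ['sleepy', 'gentle', 'two'] (min_width=17, slack=2)
Line 4: ['cloud', 'deep', 'all'] (min_width=14, slack=5)
Line 5: ['machine', 'dirty'] (min_width=13, slack=6)
Line 6: ['algorithm', 'was', 'train'] (min_width=19, slack=0)

Answer: 7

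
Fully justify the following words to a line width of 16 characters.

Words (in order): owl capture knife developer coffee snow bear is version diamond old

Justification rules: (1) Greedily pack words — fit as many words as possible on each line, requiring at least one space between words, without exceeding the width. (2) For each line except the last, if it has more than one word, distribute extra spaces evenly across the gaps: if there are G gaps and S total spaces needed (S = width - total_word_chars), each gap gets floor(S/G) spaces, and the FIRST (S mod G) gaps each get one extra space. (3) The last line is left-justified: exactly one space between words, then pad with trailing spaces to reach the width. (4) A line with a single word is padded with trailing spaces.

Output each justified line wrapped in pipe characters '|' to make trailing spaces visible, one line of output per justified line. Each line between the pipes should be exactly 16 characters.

Answer: |owl      capture|
|knife  developer|
|coffee snow bear|
|is       version|
|diamond old     |

Derivation:
Line 1: ['owl', 'capture'] (min_width=11, slack=5)
Line 2: ['knife', 'developer'] (min_width=15, slack=1)
Line 3: ['coffee', 'snow', 'bear'] (min_width=16, slack=0)
Line 4: ['is', 'version'] (min_width=10, slack=6)
Line 5: ['diamond', 'old'] (min_width=11, slack=5)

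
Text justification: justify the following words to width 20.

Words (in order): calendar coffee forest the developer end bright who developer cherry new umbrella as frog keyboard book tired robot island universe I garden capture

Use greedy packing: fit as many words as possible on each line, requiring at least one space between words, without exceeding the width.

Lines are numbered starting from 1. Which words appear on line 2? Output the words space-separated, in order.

Answer: forest the developer

Derivation:
Line 1: ['calendar', 'coffee'] (min_width=15, slack=5)
Line 2: ['forest', 'the', 'developer'] (min_width=20, slack=0)
Line 3: ['end', 'bright', 'who'] (min_width=14, slack=6)
Line 4: ['developer', 'cherry', 'new'] (min_width=20, slack=0)
Line 5: ['umbrella', 'as', 'frog'] (min_width=16, slack=4)
Line 6: ['keyboard', 'book', 'tired'] (min_width=19, slack=1)
Line 7: ['robot', 'island'] (min_width=12, slack=8)
Line 8: ['universe', 'I', 'garden'] (min_width=17, slack=3)
Line 9: ['capture'] (min_width=7, slack=13)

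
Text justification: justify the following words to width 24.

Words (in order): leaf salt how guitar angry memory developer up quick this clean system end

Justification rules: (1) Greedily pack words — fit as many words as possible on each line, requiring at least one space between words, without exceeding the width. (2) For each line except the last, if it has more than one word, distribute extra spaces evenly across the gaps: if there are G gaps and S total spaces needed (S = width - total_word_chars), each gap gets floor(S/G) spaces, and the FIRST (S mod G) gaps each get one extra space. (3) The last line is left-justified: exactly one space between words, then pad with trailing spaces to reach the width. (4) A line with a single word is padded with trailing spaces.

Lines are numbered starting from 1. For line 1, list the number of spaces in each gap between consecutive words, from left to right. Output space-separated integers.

Line 1: ['leaf', 'salt', 'how', 'guitar'] (min_width=20, slack=4)
Line 2: ['angry', 'memory', 'developer'] (min_width=22, slack=2)
Line 3: ['up', 'quick', 'this', 'clean'] (min_width=19, slack=5)
Line 4: ['system', 'end'] (min_width=10, slack=14)

Answer: 3 2 2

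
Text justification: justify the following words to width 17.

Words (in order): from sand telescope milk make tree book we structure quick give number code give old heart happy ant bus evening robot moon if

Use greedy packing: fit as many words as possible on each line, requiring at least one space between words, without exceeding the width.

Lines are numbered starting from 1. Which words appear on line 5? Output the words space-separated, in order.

Answer: give number code

Derivation:
Line 1: ['from', 'sand'] (min_width=9, slack=8)
Line 2: ['telescope', 'milk'] (min_width=14, slack=3)
Line 3: ['make', 'tree', 'book', 'we'] (min_width=17, slack=0)
Line 4: ['structure', 'quick'] (min_width=15, slack=2)
Line 5: ['give', 'number', 'code'] (min_width=16, slack=1)
Line 6: ['give', 'old', 'heart'] (min_width=14, slack=3)
Line 7: ['happy', 'ant', 'bus'] (min_width=13, slack=4)
Line 8: ['evening', 'robot'] (min_width=13, slack=4)
Line 9: ['moon', 'if'] (min_width=7, slack=10)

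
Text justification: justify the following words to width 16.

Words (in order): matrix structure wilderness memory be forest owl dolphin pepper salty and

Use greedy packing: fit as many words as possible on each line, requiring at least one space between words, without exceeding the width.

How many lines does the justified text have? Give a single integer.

Answer: 5

Derivation:
Line 1: ['matrix', 'structure'] (min_width=16, slack=0)
Line 2: ['wilderness'] (min_width=10, slack=6)
Line 3: ['memory', 'be', 'forest'] (min_width=16, slack=0)
Line 4: ['owl', 'dolphin'] (min_width=11, slack=5)
Line 5: ['pepper', 'salty', 'and'] (min_width=16, slack=0)
Total lines: 5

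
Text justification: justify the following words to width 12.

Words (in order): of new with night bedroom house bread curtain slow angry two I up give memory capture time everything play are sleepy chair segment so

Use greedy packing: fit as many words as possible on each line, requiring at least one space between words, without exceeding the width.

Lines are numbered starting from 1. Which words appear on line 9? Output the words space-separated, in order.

Line 1: ['of', 'new', 'with'] (min_width=11, slack=1)
Line 2: ['night'] (min_width=5, slack=7)
Line 3: ['bedroom'] (min_width=7, slack=5)
Line 4: ['house', 'bread'] (min_width=11, slack=1)
Line 5: ['curtain', 'slow'] (min_width=12, slack=0)
Line 6: ['angry', 'two', 'I'] (min_width=11, slack=1)
Line 7: ['up', 'give'] (min_width=7, slack=5)
Line 8: ['memory'] (min_width=6, slack=6)
Line 9: ['capture', 'time'] (min_width=12, slack=0)
Line 10: ['everything'] (min_width=10, slack=2)
Line 11: ['play', 'are'] (min_width=8, slack=4)
Line 12: ['sleepy', 'chair'] (min_width=12, slack=0)
Line 13: ['segment', 'so'] (min_width=10, slack=2)

Answer: capture time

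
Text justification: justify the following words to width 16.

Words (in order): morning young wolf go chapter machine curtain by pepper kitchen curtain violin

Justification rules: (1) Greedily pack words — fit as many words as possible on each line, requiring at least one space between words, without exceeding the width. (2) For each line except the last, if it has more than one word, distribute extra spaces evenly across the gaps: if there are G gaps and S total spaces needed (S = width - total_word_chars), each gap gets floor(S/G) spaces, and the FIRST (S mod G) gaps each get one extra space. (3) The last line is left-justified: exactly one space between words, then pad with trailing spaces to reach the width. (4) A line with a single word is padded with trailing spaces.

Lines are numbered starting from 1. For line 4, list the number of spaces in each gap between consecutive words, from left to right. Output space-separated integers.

Line 1: ['morning', 'young'] (min_width=13, slack=3)
Line 2: ['wolf', 'go', 'chapter'] (min_width=15, slack=1)
Line 3: ['machine', 'curtain'] (min_width=15, slack=1)
Line 4: ['by', 'pepper'] (min_width=9, slack=7)
Line 5: ['kitchen', 'curtain'] (min_width=15, slack=1)
Line 6: ['violin'] (min_width=6, slack=10)

Answer: 8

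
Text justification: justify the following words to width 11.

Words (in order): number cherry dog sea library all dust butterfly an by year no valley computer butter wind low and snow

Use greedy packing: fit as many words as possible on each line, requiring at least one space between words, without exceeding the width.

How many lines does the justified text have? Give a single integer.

Line 1: ['number'] (min_width=6, slack=5)
Line 2: ['cherry', 'dog'] (min_width=10, slack=1)
Line 3: ['sea', 'library'] (min_width=11, slack=0)
Line 4: ['all', 'dust'] (min_width=8, slack=3)
Line 5: ['butterfly'] (min_width=9, slack=2)
Line 6: ['an', 'by', 'year'] (min_width=10, slack=1)
Line 7: ['no', 'valley'] (min_width=9, slack=2)
Line 8: ['computer'] (min_width=8, slack=3)
Line 9: ['butter', 'wind'] (min_width=11, slack=0)
Line 10: ['low', 'and'] (min_width=7, slack=4)
Line 11: ['snow'] (min_width=4, slack=7)
Total lines: 11

Answer: 11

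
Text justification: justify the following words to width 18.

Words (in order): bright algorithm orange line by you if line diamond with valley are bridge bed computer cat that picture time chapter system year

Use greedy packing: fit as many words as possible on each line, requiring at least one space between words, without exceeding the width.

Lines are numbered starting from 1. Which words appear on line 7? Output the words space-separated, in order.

Line 1: ['bright', 'algorithm'] (min_width=16, slack=2)
Line 2: ['orange', 'line', 'by', 'you'] (min_width=18, slack=0)
Line 3: ['if', 'line', 'diamond'] (min_width=15, slack=3)
Line 4: ['with', 'valley', 'are'] (min_width=15, slack=3)
Line 5: ['bridge', 'bed'] (min_width=10, slack=8)
Line 6: ['computer', 'cat', 'that'] (min_width=17, slack=1)
Line 7: ['picture', 'time'] (min_width=12, slack=6)
Line 8: ['chapter', 'system'] (min_width=14, slack=4)
Line 9: ['year'] (min_width=4, slack=14)

Answer: picture time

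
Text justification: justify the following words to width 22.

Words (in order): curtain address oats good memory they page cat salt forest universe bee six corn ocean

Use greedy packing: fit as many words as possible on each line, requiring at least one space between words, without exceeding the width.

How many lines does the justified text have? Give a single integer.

Line 1: ['curtain', 'address', 'oats'] (min_width=20, slack=2)
Line 2: ['good', 'memory', 'they', 'page'] (min_width=21, slack=1)
Line 3: ['cat', 'salt', 'forest'] (min_width=15, slack=7)
Line 4: ['universe', 'bee', 'six', 'corn'] (min_width=21, slack=1)
Line 5: ['ocean'] (min_width=5, slack=17)
Total lines: 5

Answer: 5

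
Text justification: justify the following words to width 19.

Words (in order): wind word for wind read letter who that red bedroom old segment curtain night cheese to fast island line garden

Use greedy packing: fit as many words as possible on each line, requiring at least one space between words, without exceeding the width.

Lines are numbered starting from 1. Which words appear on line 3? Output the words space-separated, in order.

Answer: that red bedroom

Derivation:
Line 1: ['wind', 'word', 'for', 'wind'] (min_width=18, slack=1)
Line 2: ['read', 'letter', 'who'] (min_width=15, slack=4)
Line 3: ['that', 'red', 'bedroom'] (min_width=16, slack=3)
Line 4: ['old', 'segment', 'curtain'] (min_width=19, slack=0)
Line 5: ['night', 'cheese', 'to'] (min_width=15, slack=4)
Line 6: ['fast', 'island', 'line'] (min_width=16, slack=3)
Line 7: ['garden'] (min_width=6, slack=13)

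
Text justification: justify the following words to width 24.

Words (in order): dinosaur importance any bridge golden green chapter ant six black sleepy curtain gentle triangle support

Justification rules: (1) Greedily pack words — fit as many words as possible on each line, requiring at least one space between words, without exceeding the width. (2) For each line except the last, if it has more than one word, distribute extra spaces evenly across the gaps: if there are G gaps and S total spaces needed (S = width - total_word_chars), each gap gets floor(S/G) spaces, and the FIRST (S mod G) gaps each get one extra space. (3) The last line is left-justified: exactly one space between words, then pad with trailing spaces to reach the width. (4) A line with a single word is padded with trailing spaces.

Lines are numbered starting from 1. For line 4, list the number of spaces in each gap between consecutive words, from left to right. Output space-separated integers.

Answer: 3 2

Derivation:
Line 1: ['dinosaur', 'importance', 'any'] (min_width=23, slack=1)
Line 2: ['bridge', 'golden', 'green'] (min_width=19, slack=5)
Line 3: ['chapter', 'ant', 'six', 'black'] (min_width=21, slack=3)
Line 4: ['sleepy', 'curtain', 'gentle'] (min_width=21, slack=3)
Line 5: ['triangle', 'support'] (min_width=16, slack=8)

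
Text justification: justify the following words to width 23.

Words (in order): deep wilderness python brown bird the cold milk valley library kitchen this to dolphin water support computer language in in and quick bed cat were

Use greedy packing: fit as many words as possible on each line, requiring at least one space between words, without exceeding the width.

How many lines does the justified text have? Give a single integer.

Line 1: ['deep', 'wilderness', 'python'] (min_width=22, slack=1)
Line 2: ['brown', 'bird', 'the', 'cold'] (min_width=19, slack=4)
Line 3: ['milk', 'valley', 'library'] (min_width=19, slack=4)
Line 4: ['kitchen', 'this', 'to', 'dolphin'] (min_width=23, slack=0)
Line 5: ['water', 'support', 'computer'] (min_width=22, slack=1)
Line 6: ['language', 'in', 'in', 'and'] (min_width=18, slack=5)
Line 7: ['quick', 'bed', 'cat', 'were'] (min_width=18, slack=5)
Total lines: 7

Answer: 7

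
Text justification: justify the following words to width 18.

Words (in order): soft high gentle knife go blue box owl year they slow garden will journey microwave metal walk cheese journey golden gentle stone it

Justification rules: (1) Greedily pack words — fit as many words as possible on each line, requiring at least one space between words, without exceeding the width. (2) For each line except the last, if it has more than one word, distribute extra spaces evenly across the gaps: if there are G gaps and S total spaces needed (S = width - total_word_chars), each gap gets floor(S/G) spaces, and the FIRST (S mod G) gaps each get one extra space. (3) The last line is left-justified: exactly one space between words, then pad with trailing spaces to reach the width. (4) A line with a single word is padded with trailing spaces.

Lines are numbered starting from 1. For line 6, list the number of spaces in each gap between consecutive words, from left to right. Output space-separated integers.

Answer: 2 1

Derivation:
Line 1: ['soft', 'high', 'gentle'] (min_width=16, slack=2)
Line 2: ['knife', 'go', 'blue', 'box'] (min_width=17, slack=1)
Line 3: ['owl', 'year', 'they', 'slow'] (min_width=18, slack=0)
Line 4: ['garden', 'will'] (min_width=11, slack=7)
Line 5: ['journey', 'microwave'] (min_width=17, slack=1)
Line 6: ['metal', 'walk', 'cheese'] (min_width=17, slack=1)
Line 7: ['journey', 'golden'] (min_width=14, slack=4)
Line 8: ['gentle', 'stone', 'it'] (min_width=15, slack=3)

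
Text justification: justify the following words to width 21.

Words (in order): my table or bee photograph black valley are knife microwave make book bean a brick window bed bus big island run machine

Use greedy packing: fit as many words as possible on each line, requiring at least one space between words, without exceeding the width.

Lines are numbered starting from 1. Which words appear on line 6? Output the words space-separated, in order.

Line 1: ['my', 'table', 'or', 'bee'] (min_width=15, slack=6)
Line 2: ['photograph', 'black'] (min_width=16, slack=5)
Line 3: ['valley', 'are', 'knife'] (min_width=16, slack=5)
Line 4: ['microwave', 'make', 'book'] (min_width=19, slack=2)
Line 5: ['bean', 'a', 'brick', 'window'] (min_width=19, slack=2)
Line 6: ['bed', 'bus', 'big', 'island'] (min_width=18, slack=3)
Line 7: ['run', 'machine'] (min_width=11, slack=10)

Answer: bed bus big island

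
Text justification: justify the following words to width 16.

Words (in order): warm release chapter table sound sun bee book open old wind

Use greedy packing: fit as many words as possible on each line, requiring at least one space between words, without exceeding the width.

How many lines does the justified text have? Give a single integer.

Line 1: ['warm', 'release'] (min_width=12, slack=4)
Line 2: ['chapter', 'table'] (min_width=13, slack=3)
Line 3: ['sound', 'sun', 'bee'] (min_width=13, slack=3)
Line 4: ['book', 'open', 'old'] (min_width=13, slack=3)
Line 5: ['wind'] (min_width=4, slack=12)
Total lines: 5

Answer: 5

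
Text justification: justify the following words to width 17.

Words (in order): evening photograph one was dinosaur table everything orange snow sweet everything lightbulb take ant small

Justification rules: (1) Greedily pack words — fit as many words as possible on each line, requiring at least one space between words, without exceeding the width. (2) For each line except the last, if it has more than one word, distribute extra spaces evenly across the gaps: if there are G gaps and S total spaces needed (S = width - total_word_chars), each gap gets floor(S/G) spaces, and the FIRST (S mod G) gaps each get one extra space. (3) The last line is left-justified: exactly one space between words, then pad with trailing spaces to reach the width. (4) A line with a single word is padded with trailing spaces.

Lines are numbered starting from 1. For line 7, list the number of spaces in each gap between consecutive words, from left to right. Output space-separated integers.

Line 1: ['evening'] (min_width=7, slack=10)
Line 2: ['photograph', 'one'] (min_width=14, slack=3)
Line 3: ['was', 'dinosaur'] (min_width=12, slack=5)
Line 4: ['table', 'everything'] (min_width=16, slack=1)
Line 5: ['orange', 'snow', 'sweet'] (min_width=17, slack=0)
Line 6: ['everything'] (min_width=10, slack=7)
Line 7: ['lightbulb', 'take'] (min_width=14, slack=3)
Line 8: ['ant', 'small'] (min_width=9, slack=8)

Answer: 4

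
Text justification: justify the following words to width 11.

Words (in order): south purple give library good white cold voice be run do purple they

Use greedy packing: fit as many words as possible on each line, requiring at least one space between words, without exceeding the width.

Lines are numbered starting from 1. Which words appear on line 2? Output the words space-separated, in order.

Line 1: ['south'] (min_width=5, slack=6)
Line 2: ['purple', 'give'] (min_width=11, slack=0)
Line 3: ['library'] (min_width=7, slack=4)
Line 4: ['good', 'white'] (min_width=10, slack=1)
Line 5: ['cold', 'voice'] (min_width=10, slack=1)
Line 6: ['be', 'run', 'do'] (min_width=9, slack=2)
Line 7: ['purple', 'they'] (min_width=11, slack=0)

Answer: purple give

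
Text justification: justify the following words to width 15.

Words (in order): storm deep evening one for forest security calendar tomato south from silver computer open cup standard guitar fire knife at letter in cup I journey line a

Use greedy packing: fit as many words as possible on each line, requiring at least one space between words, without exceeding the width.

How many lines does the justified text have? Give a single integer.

Answer: 11

Derivation:
Line 1: ['storm', 'deep'] (min_width=10, slack=5)
Line 2: ['evening', 'one', 'for'] (min_width=15, slack=0)
Line 3: ['forest', 'security'] (min_width=15, slack=0)
Line 4: ['calendar', 'tomato'] (min_width=15, slack=0)
Line 5: ['south', 'from'] (min_width=10, slack=5)
Line 6: ['silver', 'computer'] (min_width=15, slack=0)
Line 7: ['open', 'cup'] (min_width=8, slack=7)
Line 8: ['standard', 'guitar'] (min_width=15, slack=0)
Line 9: ['fire', 'knife', 'at'] (min_width=13, slack=2)
Line 10: ['letter', 'in', 'cup', 'I'] (min_width=15, slack=0)
Line 11: ['journey', 'line', 'a'] (min_width=14, slack=1)
Total lines: 11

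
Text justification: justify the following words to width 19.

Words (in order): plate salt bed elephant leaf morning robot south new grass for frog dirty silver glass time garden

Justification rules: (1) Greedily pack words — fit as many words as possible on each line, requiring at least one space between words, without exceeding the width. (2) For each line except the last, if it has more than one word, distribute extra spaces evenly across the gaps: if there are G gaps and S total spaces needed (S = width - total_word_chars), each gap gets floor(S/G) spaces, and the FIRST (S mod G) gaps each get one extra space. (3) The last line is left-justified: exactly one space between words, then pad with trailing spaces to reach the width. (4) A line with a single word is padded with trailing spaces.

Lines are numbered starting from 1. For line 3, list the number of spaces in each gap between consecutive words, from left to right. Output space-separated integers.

Answer: 1 1

Derivation:
Line 1: ['plate', 'salt', 'bed'] (min_width=14, slack=5)
Line 2: ['elephant', 'leaf'] (min_width=13, slack=6)
Line 3: ['morning', 'robot', 'south'] (min_width=19, slack=0)
Line 4: ['new', 'grass', 'for', 'frog'] (min_width=18, slack=1)
Line 5: ['dirty', 'silver', 'glass'] (min_width=18, slack=1)
Line 6: ['time', 'garden'] (min_width=11, slack=8)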